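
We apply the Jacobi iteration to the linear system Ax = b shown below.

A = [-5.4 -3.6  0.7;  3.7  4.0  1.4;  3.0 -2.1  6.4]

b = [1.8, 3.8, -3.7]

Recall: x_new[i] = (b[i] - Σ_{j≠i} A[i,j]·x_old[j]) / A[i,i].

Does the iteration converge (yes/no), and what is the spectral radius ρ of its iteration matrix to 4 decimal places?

yes, ρ = 0.7929

Write A = D+L+U with D = diag(-5.4, 4, 6.4).
Jacobi: T = -D⁻¹(L+U), T[0,2] = -(0.7)/(-5.4) = +0.1296; T[0,0] = 0.
  T[0,:] = [+0.0000 -0.6667 +0.1296]
  T[1,:] = [-0.9250 +0.0000 -0.3500]
  T[2,:] = [-0.4688 +0.3281 +0.0000]
|roots of det(T-λI)|: 0.7929, 0.4331, 0.4331.
ρ(T) = max|λ| = 0.7929; 0.7929 < 1, so it converges for any x₀.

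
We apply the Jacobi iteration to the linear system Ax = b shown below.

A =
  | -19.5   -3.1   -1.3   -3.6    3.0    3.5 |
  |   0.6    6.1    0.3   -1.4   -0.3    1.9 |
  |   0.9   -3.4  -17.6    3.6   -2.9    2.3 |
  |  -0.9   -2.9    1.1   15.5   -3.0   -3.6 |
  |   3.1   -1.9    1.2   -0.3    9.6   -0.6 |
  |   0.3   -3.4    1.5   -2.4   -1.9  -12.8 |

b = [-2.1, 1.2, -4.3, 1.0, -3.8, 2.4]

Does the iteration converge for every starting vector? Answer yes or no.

Split A = D + L + U, D = diag(-19.5, 6.1, -17.6, 15.5, 9.6, -12.8).
Jacobi T = -D⁻¹(L+U): T[4,3] = -(-0.3)/(9.6) = +0.0312; T[4,4] = 0.
  T[0,:] = [+0.0000  -0.1590  -0.0667  -0.1846  +0.1538  +0.1795]
  T[1,:] = [-0.0984  +0.0000  -0.0492  +0.2295  +0.0492  -0.3115]
  T[2,:] = [+0.0511  -0.1932  +0.0000  +0.2045  -0.1648  +0.1307]
  T[3,:] = [+0.0581  +0.1871  -0.0710  +0.0000  +0.1935  +0.2323]
  T[4,:] = [-0.3229  +0.1979  -0.1250  +0.0312  +0.0000  +0.0625]
  T[5,:] = [+0.0234  -0.2656  +0.1172  -0.1875  -0.1484  +0.0000]
|roots of det(T-λI)|: 0.5065, 0.3340, 0.3340, 0.2515, 0.1987, 0.0536.
ρ(T) = max|λ| = 0.5065; 0.5065 < 1: convergent.

yes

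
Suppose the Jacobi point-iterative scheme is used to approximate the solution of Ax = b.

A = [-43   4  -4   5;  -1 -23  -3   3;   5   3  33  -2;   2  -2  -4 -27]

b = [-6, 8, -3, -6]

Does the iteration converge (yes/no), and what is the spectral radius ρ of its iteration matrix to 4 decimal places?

Split A = D + L + U, D = diag(-43, -23, 33, -27).
Jacobi: T = -D⁻¹(L+U), T[2,3] = -(-2)/(33) = +0.0606; T[2,2] = 0.
  T[0,:] = [+0.0000 +0.0930 -0.0930 +0.1163]
  T[1,:] = [-0.0435 +0.0000 -0.1304 +0.1304]
  T[2,:] = [-0.1515 -0.0909 +0.0000 +0.0606]
  T[3,:] = [+0.0741 -0.0741 -0.1481 +0.0000]
|roots of det(T-λI)|: 0.2157, 0.1829, 0.1829, 0.0057.
ρ(T) = max|λ| = 0.2157; 0.2157 < 1 ⇒ converges.

yes, ρ = 0.2157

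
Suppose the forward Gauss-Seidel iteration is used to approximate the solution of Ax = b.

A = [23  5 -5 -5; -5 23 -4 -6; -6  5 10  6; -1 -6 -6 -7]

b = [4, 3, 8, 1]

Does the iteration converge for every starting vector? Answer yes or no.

yes

Diagonal D = diag(23, 23, 10, -7); L, U strict lower/upper.
GS T = -(D+L)⁻¹U: row 0 first, T[0,2] = -(-5)/(23) = +0.2174; later rows by forward substitution.
  T[0,:] = [+0.0000, -0.2174, +0.2174, +0.2174]
  T[1,:] = [+0.0000, -0.0473, +0.2212, +0.3081]
  T[2,:] = [+0.0000, -0.1068, +0.0198, -0.6236]
  T[3,:] = [+0.0000, +0.1631, -0.2376, +0.2394]
|roots of det(T-λI)|: 0.5391, 0.3445, 0.0174, 0.0000.
ρ = 0.5391; 0.5391 < 1: convergent.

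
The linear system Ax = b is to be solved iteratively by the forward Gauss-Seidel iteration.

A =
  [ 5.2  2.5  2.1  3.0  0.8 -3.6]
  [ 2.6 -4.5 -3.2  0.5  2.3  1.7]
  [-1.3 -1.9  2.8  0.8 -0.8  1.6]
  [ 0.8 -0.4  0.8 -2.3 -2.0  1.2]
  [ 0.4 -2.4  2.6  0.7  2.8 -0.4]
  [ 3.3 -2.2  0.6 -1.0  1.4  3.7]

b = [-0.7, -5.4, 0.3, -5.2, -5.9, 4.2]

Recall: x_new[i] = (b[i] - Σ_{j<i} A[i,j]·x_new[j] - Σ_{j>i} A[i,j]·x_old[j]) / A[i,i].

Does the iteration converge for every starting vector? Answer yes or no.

A = D + L + U where D = diag(5.2, -4.5, 2.8, -2.3, 2.8, 3.7).
Gauss-Seidel: T = -(D+L)⁻¹U, row 0 first, T[0,4] = -(0.8)/(5.2) = -0.1538; later rows by forward substitution.
  T[0,:] = [+0.0000 -0.4808 -0.4038 -0.5769 -0.1538 +0.6923]
  T[1,:] = [+0.0000 -0.2778 -0.9444 -0.2222 +0.4222 +0.7778]
  T[2,:] = [+0.0000 -0.4117 -0.8284 -0.7044 +0.5008 +0.2778]
  T[3,:] = [+0.0000 -0.2621 -0.2643 -0.4070 -0.8223 +0.7239]
  T[4,:] = [+0.0000 +0.2784 +0.0835 +0.6477 +0.1244 +0.2717]
  T[5,:] = [+0.0000 +0.1542 -0.1701 +0.1415 +0.0377 -0.1072]
moduli |λ_i(T)| = 1.5097, 0.5583, 0.5583, 0.2427, 0.0948, 0.0000.
ρ = 1.5097; 1.5097 > 1, so it fails to converge.

no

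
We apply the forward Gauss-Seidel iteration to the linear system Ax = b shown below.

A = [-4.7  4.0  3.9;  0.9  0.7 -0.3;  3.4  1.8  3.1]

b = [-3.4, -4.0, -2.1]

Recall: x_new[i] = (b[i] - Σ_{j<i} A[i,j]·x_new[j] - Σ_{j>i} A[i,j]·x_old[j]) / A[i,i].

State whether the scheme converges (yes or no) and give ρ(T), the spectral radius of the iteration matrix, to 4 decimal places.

Split A = D + L + U, D = diag(-4.7, 0.7, 3.1).
GS T = -(D+L)⁻¹U: row 0 first, T[0,1] = -(4)/(-4.7) = +0.8511; later rows by forward substitution.
  T[0,:] = [+0.0000, +0.8511, +0.8298]
  T[1,:] = [+0.0000, -1.0942, -0.6383]
  T[2,:] = [+0.0000, -0.2981, -0.5395]
eigenvalue magnitudes: 1.3338, 0.2999, 0.0000.
spectral radius ρ = 1.3338; 1.3338 > 1: divergent.

no, ρ = 1.3338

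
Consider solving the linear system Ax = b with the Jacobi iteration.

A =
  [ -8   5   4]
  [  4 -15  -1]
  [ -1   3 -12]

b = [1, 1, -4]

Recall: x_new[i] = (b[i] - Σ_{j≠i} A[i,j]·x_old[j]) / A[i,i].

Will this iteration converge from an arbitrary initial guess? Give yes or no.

A = D + L + U where D = diag(-8, -15, -12).
T_J = -D⁻¹(L+U): T[0,2] = -(4)/(-8) = +0.5000; T[0,0] = 0.
  T[0,:] = [+0.0000  +0.6250  +0.5000]
  T[1,:] = [+0.2667  +0.0000  -0.0667]
  T[2,:] = [-0.0833  +0.2500  +0.0000]
moduli |λ_i(T)| = 0.4385, 0.2897, 0.2897.
ρ = 0.4385; 0.4385 < 1: convergent.

yes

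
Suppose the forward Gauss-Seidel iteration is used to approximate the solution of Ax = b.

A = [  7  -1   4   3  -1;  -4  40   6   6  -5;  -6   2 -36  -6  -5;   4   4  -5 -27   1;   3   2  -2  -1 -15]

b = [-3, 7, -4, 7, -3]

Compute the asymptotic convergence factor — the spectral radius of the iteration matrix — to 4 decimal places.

A = D + L + U where D = diag(7, 40, -36, -27, -15).
Gauss-Seidel: T = -(D+L)⁻¹U, row 0 first, T[0,2] = -(4)/(7) = -0.5714; later rows by forward substitution.
  T[0,:] = [+0.0000 +0.1429 -0.5714 -0.4286 +0.1429]
  T[1,:] = [+0.0000 +0.0143 -0.2071 -0.1929 +0.1393]
  T[2,:] = [+0.0000 -0.0230 +0.0837 -0.1060 -0.1550]
  T[3,:] = [+0.0000 +0.0275 -0.1308 -0.0724 +0.1075]
  T[4,:] = [+0.0000 +0.0317 -0.1443 -0.0925 +0.0606]
|λ(T)| sorted: 0.2529, 0.1017, 0.0377, 0.0273, 0.0000.
spectral radius ρ = 0.2529; 0.2529 < 1 ⇒ converges.

0.2529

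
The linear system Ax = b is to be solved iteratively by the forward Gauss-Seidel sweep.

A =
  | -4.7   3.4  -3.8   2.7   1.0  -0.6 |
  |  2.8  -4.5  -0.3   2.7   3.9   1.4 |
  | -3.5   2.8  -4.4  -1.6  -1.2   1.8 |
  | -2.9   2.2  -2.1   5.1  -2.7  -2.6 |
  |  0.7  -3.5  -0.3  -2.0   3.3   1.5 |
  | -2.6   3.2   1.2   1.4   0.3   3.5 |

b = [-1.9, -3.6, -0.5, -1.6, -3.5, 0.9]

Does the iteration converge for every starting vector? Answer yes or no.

no

Write A = D+L+U with D = diag(-4.7, -4.5, -4.4, 5.1, 3.3, 3.5).
T_GS = -(D+L)⁻¹U: row 0 first, T[0,4] = -(1)/(-4.7) = +0.2128; later rows by forward substitution.
  T[0,:] = [+0.0000  +0.7234  -0.8085  +0.5745  +0.2128  -0.1277]
  T[1,:] = [+0.0000  +0.4501  -0.5697  +0.9574  +0.9991  +0.2317]
  T[2,:] = [+0.0000  -0.2890  +0.2806  -0.2113  +0.1938  +0.6581]
  T[3,:] = [+0.0000  +0.0982  -0.0984  -0.1734  +0.2992  +0.6082]
  T[4,:] = [+0.0000  +0.3572  -0.4669  +0.7693  +1.2134  +0.2467]
  T[5,:] = [+0.0000  +0.1550  -0.0965  -0.3728  -1.0455  -0.7967]
moduli |λ_i(T)| = 1.6615, 0.5676, 0.5676, 0.2220, 0.0264, 0.0000.
spectral radius ρ = 1.6615; 1.6615 > 1: divergent.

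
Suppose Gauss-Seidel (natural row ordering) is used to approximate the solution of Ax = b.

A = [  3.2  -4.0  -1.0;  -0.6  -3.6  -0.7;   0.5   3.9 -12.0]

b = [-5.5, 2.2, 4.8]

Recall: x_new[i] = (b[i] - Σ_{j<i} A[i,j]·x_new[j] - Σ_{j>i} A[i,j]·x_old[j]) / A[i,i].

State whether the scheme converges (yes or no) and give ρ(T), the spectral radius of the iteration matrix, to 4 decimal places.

yes, ρ = 0.2317

Write A = D+L+U with D = diag(3.2, -3.6, -12).
T_GS = -(D+L)⁻¹U: row 0 first, T[0,1] = -(-4)/(3.2) = +1.2500; later rows by forward substitution.
  T[0,:] = [+0.0000 +1.2500 +0.3125]
  T[1,:] = [+0.0000 -0.2083 -0.2465]
  T[2,:] = [+0.0000 -0.0156 -0.0671]
|roots of det(T-λI)|: 0.2317, 0.0437, 0.0000.
ρ = 0.2317; 0.2317 < 1 ⇒ converges.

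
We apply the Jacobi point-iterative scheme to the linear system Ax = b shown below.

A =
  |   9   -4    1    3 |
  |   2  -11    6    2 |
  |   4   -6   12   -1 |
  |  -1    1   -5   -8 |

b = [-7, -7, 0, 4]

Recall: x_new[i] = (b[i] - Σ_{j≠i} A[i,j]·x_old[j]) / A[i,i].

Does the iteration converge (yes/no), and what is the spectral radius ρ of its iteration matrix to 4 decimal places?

A = D + L + U where D = diag(9, -11, 12, -8).
Jacobi: T = -D⁻¹(L+U), T[0,3] = -(3)/(9) = -0.3333; T[0,0] = 0.
  T[0,:] = [+0.0000, +0.4444, -0.1111, -0.3333]
  T[1,:] = [+0.1818, +0.0000, +0.5455, +0.1818]
  T[2,:] = [-0.3333, +0.5000, +0.0000, +0.0833]
  T[3,:] = [-0.1250, +0.1250, -0.6250, +0.0000]
|λ(T)| sorted: 0.8479, 0.4173, 0.4173, 0.2295.
spectral radius ρ = 0.8479; 0.8479 < 1, so it converges for any x₀.

yes, ρ = 0.8479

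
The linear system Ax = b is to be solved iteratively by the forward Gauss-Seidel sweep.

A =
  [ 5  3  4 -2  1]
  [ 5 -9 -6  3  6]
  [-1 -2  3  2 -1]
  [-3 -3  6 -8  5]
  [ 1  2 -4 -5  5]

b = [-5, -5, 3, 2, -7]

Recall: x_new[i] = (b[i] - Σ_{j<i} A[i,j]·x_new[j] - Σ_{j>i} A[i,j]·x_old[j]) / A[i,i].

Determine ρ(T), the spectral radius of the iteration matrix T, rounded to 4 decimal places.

Split A = D + L + U, D = diag(5, -9, 3, -8, 5).
Gauss-Seidel: T = -(D+L)⁻¹U, row 0 first, T[0,1] = -(3)/(5) = -0.6000; later rows by forward substitution.
  T[0,:] = [+0.0000 -0.6000 -0.8000 +0.4000 -0.2000]
  T[1,:] = [+0.0000 -0.3333 -1.1111 +0.5556 +0.5556]
  T[2,:] = [+0.0000 -0.4222 -1.0074 -0.1630 +0.6370]
  T[3,:] = [+0.0000 +0.0333 -0.0389 -0.4806 +0.9694]
  T[4,:] = [+0.0000 -0.0511 -0.2404 -0.9131 +1.2969]
moduli |λ_i(T)| = 1.3874, 0.5752, 0.5752, 0.0726, 0.0000.
spectral radius ρ = 1.3874; 1.3874 > 1 ⇒ diverges.

1.3874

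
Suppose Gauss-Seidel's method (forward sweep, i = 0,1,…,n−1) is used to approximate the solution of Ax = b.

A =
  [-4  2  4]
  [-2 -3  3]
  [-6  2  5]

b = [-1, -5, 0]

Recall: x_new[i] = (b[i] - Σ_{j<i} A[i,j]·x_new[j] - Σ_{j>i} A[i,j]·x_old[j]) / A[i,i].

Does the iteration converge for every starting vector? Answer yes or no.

no

Diagonal D = diag(-4, -3, 5); L, U strict lower/upper.
T_GS = -(D+L)⁻¹U: row 0 first, T[0,1] = -(2)/(-4) = +0.5000; later rows by forward substitution.
  T[0,:] = [+0.0000  +0.5000  +1.0000]
  T[1,:] = [+0.0000  -0.3333  +0.3333]
  T[2,:] = [+0.0000  +0.7333  +1.0667]
|λ(T)| sorted: 1.2237, 0.4903, 0.0000.
ρ = 1.2237; 1.2237 > 1 ⇒ diverges.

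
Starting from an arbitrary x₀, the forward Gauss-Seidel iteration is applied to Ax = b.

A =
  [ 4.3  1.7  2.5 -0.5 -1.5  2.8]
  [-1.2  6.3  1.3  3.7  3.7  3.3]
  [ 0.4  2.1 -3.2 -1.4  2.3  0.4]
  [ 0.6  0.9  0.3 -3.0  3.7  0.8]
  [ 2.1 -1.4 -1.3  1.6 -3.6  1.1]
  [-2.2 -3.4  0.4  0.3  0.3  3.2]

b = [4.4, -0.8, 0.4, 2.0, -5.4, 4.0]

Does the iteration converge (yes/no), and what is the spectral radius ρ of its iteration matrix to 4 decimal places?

no, ρ = 1.6657

Let D = diag(4.3, 6.3, -3.2, -3, -3.6, 3.2); L, U the strict triangles.
GS T = -(D+L)⁻¹U: row 0 first, T[0,2] = -(2.5)/(4.3) = -0.5814; later rows by forward substitution.
  T[0,:] = [+0.0000 -0.3953 -0.5814 +0.1163 +0.3488 -0.6512]
  T[1,:] = [+0.0000 -0.0753 -0.3171 -0.5652 -0.5209 -0.6478]
  T[2,:] = [+0.0000 -0.0988 -0.2808 -0.7938 +0.4205 -0.3815]
  T[3,:] = [+0.0000 -0.1115 -0.2395 -0.2257 +1.1889 -0.0961]
  T[4,:] = [+0.0000 -0.2152 -0.2209 +0.4740 +0.7826 +0.2727]
  T[5,:] = [+0.0000 -0.3088 -0.6584 -0.4446 -0.5510 -1.1049]
eigenvalue magnitudes: 1.6657, 1.2590, 0.3561, 0.3561, 0.0348, 0.0000.
ρ(T) = max|λ| = 1.6657; 1.6657 > 1 ⇒ diverges.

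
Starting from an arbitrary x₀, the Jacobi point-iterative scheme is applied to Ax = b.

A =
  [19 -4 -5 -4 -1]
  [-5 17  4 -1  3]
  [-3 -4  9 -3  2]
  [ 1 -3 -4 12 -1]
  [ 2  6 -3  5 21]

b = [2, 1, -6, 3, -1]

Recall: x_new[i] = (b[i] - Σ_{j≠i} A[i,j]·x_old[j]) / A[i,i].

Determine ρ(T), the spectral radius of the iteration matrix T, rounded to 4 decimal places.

0.5139

Diagonal D = diag(19, 17, 9, 12, 21); L, U strict lower/upper.
Jacobi T = -D⁻¹(L+U): T[3,0] = -(1)/(12) = -0.0833; T[3,3] = 0.
  T[0,:] = [+0.0000  +0.2105  +0.2632  +0.2105  +0.0526]
  T[1,:] = [+0.2941  +0.0000  -0.2353  +0.0588  -0.1765]
  T[2,:] = [+0.3333  +0.4444  +0.0000  +0.3333  -0.2222]
  T[3,:] = [-0.0833  +0.2500  +0.3333  +0.0000  +0.0833]
  T[4,:] = [-0.0952  -0.2857  +0.1429  -0.2381  +0.0000]
|λ(T)| sorted: 0.5139, 0.2770, 0.2770, 0.1272, 0.1272.
ρ(T) = max|λ| = 0.5139; 0.5139 < 1, so it converges for any x₀.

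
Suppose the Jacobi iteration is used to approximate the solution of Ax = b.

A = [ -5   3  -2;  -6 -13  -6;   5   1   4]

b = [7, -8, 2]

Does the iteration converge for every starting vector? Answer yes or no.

yes

A = D + L + U where D = diag(-5, -13, 4).
Jacobi: T = -D⁻¹(L+U), T[1,2] = -(-6)/(-13) = -0.4615; T[1,1] = 0.
  T[0,:] = [+0.0000  +0.6000  -0.4000]
  T[1,:] = [-0.4615  +0.0000  -0.4615]
  T[2,:] = [-1.2500  -0.2500  +0.0000]
|eigenvalues of T|: 0.8352, 0.5993, 0.5993.
ρ = 0.8352; 0.8352 < 1: convergent.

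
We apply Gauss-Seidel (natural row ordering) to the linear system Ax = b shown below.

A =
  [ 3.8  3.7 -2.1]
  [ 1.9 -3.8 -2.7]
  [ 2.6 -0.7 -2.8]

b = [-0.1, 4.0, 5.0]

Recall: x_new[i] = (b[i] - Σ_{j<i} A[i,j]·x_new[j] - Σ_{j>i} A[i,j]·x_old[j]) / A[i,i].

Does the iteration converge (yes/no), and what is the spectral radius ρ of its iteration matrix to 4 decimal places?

yes, ρ = 0.8718

A = D + L + U where D = diag(3.8, -3.8, -2.8).
GS T = -(D+L)⁻¹U: row 0 first, T[0,2] = -(-2.1)/(3.8) = +0.5526; later rows by forward substitution.
  T[0,:] = [+0.0000  -0.9737  +0.5526]
  T[1,:] = [+0.0000  -0.4868  -0.4342]
  T[2,:] = [+0.0000  -0.7824  +0.6217]
|roots of det(T-λI)|: 0.8718, 0.7369, 0.0000.
ρ(T) = max|λ| = 0.8718; 0.8718 < 1, so it converges for any x₀.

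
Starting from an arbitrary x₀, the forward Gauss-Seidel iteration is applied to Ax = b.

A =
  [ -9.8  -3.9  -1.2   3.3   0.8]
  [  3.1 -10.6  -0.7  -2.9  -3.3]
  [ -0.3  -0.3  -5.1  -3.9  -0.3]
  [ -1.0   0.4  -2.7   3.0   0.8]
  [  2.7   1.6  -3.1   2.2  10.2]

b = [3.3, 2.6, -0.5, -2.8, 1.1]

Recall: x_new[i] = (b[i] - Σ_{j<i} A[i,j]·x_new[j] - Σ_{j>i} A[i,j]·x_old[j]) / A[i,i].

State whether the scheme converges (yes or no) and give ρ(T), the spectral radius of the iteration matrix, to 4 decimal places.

yes, ρ = 0.6391

Write A = D+L+U with D = diag(-9.8, -10.6, -5.1, 3, 10.2).
T_GS = -(D+L)⁻¹U: row 0 first, T[0,4] = -(0.8)/(-9.8) = +0.0816; later rows by forward substitution.
  T[0,:] = [+0.0000  -0.3980  -0.1224  +0.3367  +0.0816]
  T[1,:] = [+0.0000  -0.1164  -0.1018  -0.1751  -0.2874]
  T[2,:] = [+0.0000  +0.0303  +0.0132  -0.7742  -0.0467]
  T[3,:] = [+0.0000  -0.0899  -0.0154  -0.5612  -0.2432]
  T[4,:] = [+0.0000  +0.1522  +0.0557  -0.1759  +0.0617]
eigenvalue magnitudes: 0.6391, 0.1651, 0.1651, 0.0814, 0.0000.
ρ(T) = max|λ| = 0.6391; 0.6391 < 1: convergent.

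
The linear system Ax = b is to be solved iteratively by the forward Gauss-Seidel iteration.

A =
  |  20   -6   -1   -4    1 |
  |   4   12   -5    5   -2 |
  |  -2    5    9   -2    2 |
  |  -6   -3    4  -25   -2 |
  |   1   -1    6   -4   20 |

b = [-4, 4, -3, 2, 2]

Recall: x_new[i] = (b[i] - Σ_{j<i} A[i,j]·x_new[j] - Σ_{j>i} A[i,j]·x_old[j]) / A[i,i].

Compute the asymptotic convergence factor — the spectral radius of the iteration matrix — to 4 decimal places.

0.3146

Let D = diag(20, 12, 9, -25, 20); L, U the strict triangles.
Gauss-Seidel: T = -(D+L)⁻¹U, row 0 first, T[0,4] = -(1)/(20) = -0.0500; later rows by forward substitution.
  T[0,:] = [+0.0000, +0.3000, +0.0500, +0.2000, -0.0500]
  T[1,:] = [+0.0000, -0.1000, +0.4000, -0.4833, +0.1833]
  T[2,:] = [+0.0000, +0.1222, -0.2111, +0.5352, -0.3352]
  T[3,:] = [+0.0000, -0.0404, -0.0938, +0.0956, -0.1436]
  T[4,:] = [+0.0000, -0.0648, +0.0621, -0.1756, +0.0835]
moduli |λ_i(T)| = 0.3146, 0.1287, 0.1287, 0.0213, 0.0000.
ρ = 0.3146; 0.3146 < 1: convergent.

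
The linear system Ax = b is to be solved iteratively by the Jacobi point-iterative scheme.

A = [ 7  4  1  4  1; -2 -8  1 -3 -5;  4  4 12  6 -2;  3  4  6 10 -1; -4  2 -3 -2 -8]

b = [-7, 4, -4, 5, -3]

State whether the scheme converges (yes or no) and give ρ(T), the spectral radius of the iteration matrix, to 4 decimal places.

no, ρ = 1.1637

Let D = diag(7, -8, 12, 10, -8); L, U the strict triangles.
Jacobi T = -D⁻¹(L+U): T[3,4] = -(-1)/(10) = +0.1000; T[3,3] = 0.
  T[0,:] = [+0.0000  -0.5714  -0.1429  -0.5714  -0.1429]
  T[1,:] = [-0.2500  +0.0000  +0.1250  -0.3750  -0.6250]
  T[2,:] = [-0.3333  -0.3333  +0.0000  -0.5000  +0.1667]
  T[3,:] = [-0.3000  -0.4000  -0.6000  +0.0000  +0.1000]
  T[4,:] = [-0.5000  +0.2500  -0.3750  -0.2500  +0.0000]
moduli |λ_i(T)| = 1.1637, 0.5691, 0.5691, 0.5468, 0.2996.
spectral radius ρ = 1.1637; 1.1637 > 1 ⇒ diverges.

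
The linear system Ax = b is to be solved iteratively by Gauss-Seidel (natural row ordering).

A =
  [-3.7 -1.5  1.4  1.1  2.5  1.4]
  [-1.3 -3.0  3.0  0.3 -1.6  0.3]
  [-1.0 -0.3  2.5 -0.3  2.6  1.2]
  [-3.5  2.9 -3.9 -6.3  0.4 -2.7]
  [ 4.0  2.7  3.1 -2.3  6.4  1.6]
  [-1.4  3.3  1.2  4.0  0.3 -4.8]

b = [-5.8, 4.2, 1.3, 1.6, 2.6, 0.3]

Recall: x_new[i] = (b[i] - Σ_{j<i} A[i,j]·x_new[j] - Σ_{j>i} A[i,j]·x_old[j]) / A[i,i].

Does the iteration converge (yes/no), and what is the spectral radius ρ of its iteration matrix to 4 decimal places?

no, ρ = 1.2308

Write A = D+L+U with D = diag(-3.7, -3, 2.5, -6.3, 6.4, -4.8).
GS T = -(D+L)⁻¹U: row 0 first, T[0,5] = -(1.4)/(-3.7) = +0.3784; later rows by forward substitution.
  T[0,:] = [+0.0000  -0.4054  +0.3784  +0.2973  +0.6757  +0.3784]
  T[1,:] = [+0.0000  +0.1757  +0.8360  -0.0288  -0.8261  -0.0640]
  T[2,:] = [+0.0000  -0.1411  +0.2517  +0.2355  -0.8689  -0.3363]
  T[3,:] = [+0.0000  +0.3934  +0.0188  -0.3242  -0.1543  -0.4600]
  T[4,:] = [+0.0000  +0.3890  -0.7043  -0.4042  +0.2916  -0.4619]
  T[5,:] = [+0.0000  +0.5559  +0.4990  -0.3431  -1.0926  -0.6506]
|roots of det(T-λI)|: 1.2308, 0.6206, 0.6206, 0.1667, 0.0029, 0.0000.
ρ(T) = max|λ| = 1.2308; 1.2308 > 1, so it fails to converge.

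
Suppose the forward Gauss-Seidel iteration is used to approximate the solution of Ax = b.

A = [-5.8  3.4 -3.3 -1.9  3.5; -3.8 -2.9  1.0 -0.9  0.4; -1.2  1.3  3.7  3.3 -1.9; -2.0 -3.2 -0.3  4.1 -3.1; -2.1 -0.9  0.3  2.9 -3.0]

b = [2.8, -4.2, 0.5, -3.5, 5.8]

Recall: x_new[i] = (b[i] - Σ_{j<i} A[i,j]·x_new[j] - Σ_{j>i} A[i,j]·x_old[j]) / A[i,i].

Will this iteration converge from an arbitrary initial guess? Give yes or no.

A = D + L + U where D = diag(-5.8, -2.9, 3.7, 4.1, -3).
GS T = -(D+L)⁻¹U: row 0 first, T[0,4] = -(3.5)/(-5.8) = +0.6034; later rows by forward substitution.
  T[0,:] = [+0.0000  +0.5862  -0.5690  -0.3276  +0.6034]
  T[1,:] = [+0.0000  -0.7681  +1.0904  +0.1189  -0.6528]
  T[2,:] = [+0.0000  +0.4600  -0.5676  -1.0399  +0.9386]
  T[3,:] = [+0.0000  -0.2799  +0.5319  -0.1431  +0.6096]
  T[4,:] = [+0.0000  -0.4045  +0.5286  -0.0487  +0.4566]
|eigenvalues of T|: 1.5506, 0.5162, 0.3453, 0.3453, 0.0000.
ρ(T) = max|λ| = 1.5506; 1.5506 > 1, so it fails to converge.

no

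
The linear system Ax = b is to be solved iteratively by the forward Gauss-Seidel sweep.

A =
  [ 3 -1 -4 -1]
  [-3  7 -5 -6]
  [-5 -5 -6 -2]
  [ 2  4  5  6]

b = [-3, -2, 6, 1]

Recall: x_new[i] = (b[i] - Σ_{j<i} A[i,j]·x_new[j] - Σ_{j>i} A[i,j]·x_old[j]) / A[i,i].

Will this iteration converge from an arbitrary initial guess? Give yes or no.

no

Diagonal D = diag(3, 7, -6, 6); L, U strict lower/upper.
GS T = -(D+L)⁻¹U: row 0 first, T[0,3] = -(-1)/(3) = +0.3333; later rows by forward substitution.
  T[0,:] = [+0.0000, +0.3333, +1.3333, +0.3333]
  T[1,:] = [+0.0000, +0.1429, +1.2857, +1.0000]
  T[2,:] = [+0.0000, -0.3968, -2.1825, -1.4444]
  T[3,:] = [+0.0000, +0.1243, +0.5172, +0.4259]
|λ(T)| sorted: 1.6330, 0.1373, 0.1180, 0.0000.
spectral radius ρ = 1.6330; 1.6330 > 1 ⇒ diverges.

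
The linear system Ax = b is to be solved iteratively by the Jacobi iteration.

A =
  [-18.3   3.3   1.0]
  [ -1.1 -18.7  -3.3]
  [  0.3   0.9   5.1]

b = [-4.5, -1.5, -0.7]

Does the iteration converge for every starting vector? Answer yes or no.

yes

Write A = D+L+U with D = diag(-18.3, -18.7, 5.1).
T_J = -D⁻¹(L+U): T[0,2] = -(1)/(-18.3) = +0.0546; T[0,0] = 0.
  T[0,:] = [+0.0000, +0.1803, +0.0546]
  T[1,:] = [-0.0588, +0.0000, -0.1765]
  T[2,:] = [-0.0588, -0.1765, +0.0000]
eigenvalue magnitudes: 0.1765, 0.1176, 0.1176.
ρ(T) = max|λ| = 0.1765; 0.1765 < 1, so it converges for any x₀.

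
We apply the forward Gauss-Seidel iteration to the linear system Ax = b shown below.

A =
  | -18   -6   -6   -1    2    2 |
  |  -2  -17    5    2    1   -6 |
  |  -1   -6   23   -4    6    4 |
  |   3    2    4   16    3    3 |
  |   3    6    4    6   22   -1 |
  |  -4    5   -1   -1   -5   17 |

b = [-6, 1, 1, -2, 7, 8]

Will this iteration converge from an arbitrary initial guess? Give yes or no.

yes

Let D = diag(-18, -17, 23, 16, 22, 17); L, U the strict triangles.
GS T = -(D+L)⁻¹U: row 0 first, T[0,3] = -(-1)/(-18) = -0.0556; later rows by forward substitution.
  T[0,:] = [+0.0000 -0.3333 -0.3333 -0.0556 +0.1111 +0.1111]
  T[1,:] = [+0.0000 +0.0392 +0.3333 +0.1242 +0.0458 -0.3660]
  T[2,:] = [+0.0000 -0.0043 +0.0725 +0.2039 -0.2441 -0.2646]
  T[3,:] = [+0.0000 +0.0587 +0.0027 -0.0561 -0.1530 -0.0964]
  T[4,:] = [+0.0000 +0.0195 -0.0594 -0.0481 +0.0585 +0.2045]
  T[5,:] = [+0.0000 -0.0810 -0.1895 -0.0550 +0.0065 +0.1727]
eigenvalue magnitudes: 0.5295, 0.1158, 0.1158, 0.0910, 0.0530, 0.0000.
spectral radius ρ = 0.5295; 0.5295 < 1: convergent.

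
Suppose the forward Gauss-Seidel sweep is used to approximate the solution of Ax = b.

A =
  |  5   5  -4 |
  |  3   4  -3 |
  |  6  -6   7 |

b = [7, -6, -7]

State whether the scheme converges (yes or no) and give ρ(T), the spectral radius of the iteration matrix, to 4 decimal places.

Write A = D+L+U with D = diag(5, 4, 7).
Gauss-Seidel: T = -(D+L)⁻¹U, row 0 first, T[0,1] = -(5)/(5) = -1.0000; later rows by forward substitution.
  T[0,:] = [+0.0000, -1.0000, +0.8000]
  T[1,:] = [+0.0000, +0.7500, +0.1500]
  T[2,:] = [+0.0000, +1.5000, -0.5571]
|roots of det(T-λI)|: 0.9040, 0.7111, 0.0000.
ρ = 0.9040; 0.9040 < 1, so it converges for any x₀.

yes, ρ = 0.9040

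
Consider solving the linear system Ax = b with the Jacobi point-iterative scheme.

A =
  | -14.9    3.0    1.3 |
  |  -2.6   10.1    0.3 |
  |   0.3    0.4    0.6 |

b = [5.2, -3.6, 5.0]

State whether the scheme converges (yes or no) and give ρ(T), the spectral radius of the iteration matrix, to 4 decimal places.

Let D = diag(-14.9, 10.1, 0.6); L, U the strict triangles.
Jacobi T = -D⁻¹(L+U): T[1,2] = -(0.3)/(10.1) = -0.0297; T[1,1] = 0.
  T[0,:] = [+0.0000  +0.2013  +0.0872]
  T[1,:] = [+0.2574  +0.0000  -0.0297]
  T[2,:] = [-0.5000  -0.6667  +0.0000]
moduli |λ_i(T)| = 0.2693, 0.2110, 0.2110.
ρ(T) = max|λ| = 0.2693; 0.2693 < 1, so it converges for any x₀.

yes, ρ = 0.2693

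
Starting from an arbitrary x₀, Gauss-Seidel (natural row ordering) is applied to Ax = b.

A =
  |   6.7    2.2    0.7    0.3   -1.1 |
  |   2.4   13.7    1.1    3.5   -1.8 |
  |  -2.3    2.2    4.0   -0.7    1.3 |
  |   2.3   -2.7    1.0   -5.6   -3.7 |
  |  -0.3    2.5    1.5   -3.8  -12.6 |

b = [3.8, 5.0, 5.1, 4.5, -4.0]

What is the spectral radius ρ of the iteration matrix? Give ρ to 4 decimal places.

0.5164

Split A = D + L + U, D = diag(6.7, 13.7, 4, -5.6, -12.6).
T_GS = -(D+L)⁻¹U: row 0 first, T[0,4] = -(-1.1)/(6.7) = +0.1642; later rows by forward substitution.
  T[0,:] = [+0.0000, -0.3284, -0.1045, -0.0448, +0.1642]
  T[1,:] = [+0.0000, +0.0575, -0.0620, -0.2476, +0.1026]
  T[2,:] = [+0.0000, -0.2204, -0.0260, +0.2855, -0.2870]
  T[3,:] = [+0.0000, -0.2020, -0.0177, +0.1520, -0.6940]
  T[4,:] = [+0.0000, +0.0539, -0.0076, -0.0599, +0.1916]
moduli |λ_i(T)| = 0.5164, 0.1221, 0.0339, 0.0339, 0.0000.
spectral radius ρ = 0.5164; 0.5164 < 1, so it converges for any x₀.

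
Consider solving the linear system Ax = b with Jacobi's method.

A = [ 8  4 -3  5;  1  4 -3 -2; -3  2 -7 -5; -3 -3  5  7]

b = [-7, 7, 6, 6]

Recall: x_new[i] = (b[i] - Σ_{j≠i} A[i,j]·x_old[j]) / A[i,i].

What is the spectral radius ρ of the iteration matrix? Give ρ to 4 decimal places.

A = D + L + U where D = diag(8, 4, -7, 7).
T_J = -D⁻¹(L+U): T[1,3] = -(-2)/(4) = +0.5000; T[1,1] = 0.
  T[0,:] = [+0.0000, -0.5000, +0.3750, -0.6250]
  T[1,:] = [-0.2500, +0.0000, +0.7500, +0.5000]
  T[2,:] = [-0.4286, +0.2857, +0.0000, -0.7143]
  T[3,:] = [+0.4286, +0.4286, -0.7143, +0.0000]
|λ(T)| sorted: 1.1213, 0.5591, 0.5591, 0.4913.
ρ(T) = max|λ| = 1.1213; 1.1213 > 1 ⇒ diverges.

1.1213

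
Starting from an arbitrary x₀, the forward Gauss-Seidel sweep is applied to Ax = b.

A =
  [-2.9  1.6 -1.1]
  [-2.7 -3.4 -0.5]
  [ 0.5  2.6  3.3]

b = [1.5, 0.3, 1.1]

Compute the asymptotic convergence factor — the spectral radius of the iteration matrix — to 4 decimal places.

Write A = D+L+U with D = diag(-2.9, -3.4, 3.3).
Gauss-Seidel: T = -(D+L)⁻¹U, row 0 first, T[0,2] = -(-1.1)/(-2.9) = -0.3793; later rows by forward substitution.
  T[0,:] = [+0.0000 +0.5517 -0.3793]
  T[1,:] = [+0.0000 -0.4381 +0.1542]
  T[2,:] = [+0.0000 +0.2616 -0.0640]
|roots of det(T-λI)|: 0.5255, 0.0234, 0.0000.
ρ(T) = max|λ| = 0.5255; 0.5255 < 1, so it converges for any x₀.

0.5255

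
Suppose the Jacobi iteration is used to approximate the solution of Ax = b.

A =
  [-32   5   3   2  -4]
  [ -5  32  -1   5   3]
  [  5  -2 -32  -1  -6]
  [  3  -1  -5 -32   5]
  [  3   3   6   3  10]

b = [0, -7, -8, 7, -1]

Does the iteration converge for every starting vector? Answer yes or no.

yes

A = D + L + U where D = diag(-32, 32, -32, -32, 10).
Jacobi: T = -D⁻¹(L+U), T[4,0] = -(3)/(10) = -0.3000; T[4,4] = 0.
  T[0,:] = [+0.0000, +0.1562, +0.0938, +0.0625, -0.1250]
  T[1,:] = [+0.1562, +0.0000, +0.0312, -0.1562, -0.0938]
  T[2,:] = [+0.1562, -0.0625, +0.0000, -0.0312, -0.1875]
  T[3,:] = [+0.0938, -0.0312, -0.1562, +0.0000, +0.1562]
  T[4,:] = [-0.3000, -0.3000, -0.6000, -0.3000, +0.0000]
eigenvalue magnitudes: 0.4771, 0.3086, 0.3086, 0.1390, 0.1390.
spectral radius ρ = 0.4771; 0.4771 < 1, so it converges for any x₀.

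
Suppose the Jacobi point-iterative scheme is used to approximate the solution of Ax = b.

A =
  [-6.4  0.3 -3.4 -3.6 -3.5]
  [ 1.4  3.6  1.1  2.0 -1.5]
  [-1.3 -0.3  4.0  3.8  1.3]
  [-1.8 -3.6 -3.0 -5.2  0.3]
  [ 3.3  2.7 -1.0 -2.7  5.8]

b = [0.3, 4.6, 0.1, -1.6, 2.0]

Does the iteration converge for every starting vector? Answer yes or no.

no

Split A = D + L + U, D = diag(-6.4, 3.6, 4, -5.2, 5.8).
T_J = -D⁻¹(L+U): T[1,4] = -(-1.5)/(3.6) = +0.4167; T[1,1] = 0.
  T[0,:] = [+0.0000, +0.0469, -0.5312, -0.5625, -0.5469]
  T[1,:] = [-0.3889, +0.0000, -0.3056, -0.5556, +0.4167]
  T[2,:] = [+0.3250, +0.0750, +0.0000, -0.9500, -0.3250]
  T[3,:] = [-0.3462, -0.6923, -0.5769, +0.0000, +0.0577]
  T[4,:] = [-0.5690, -0.4655, +0.1724, +0.4655, +0.0000]
|λ(T)| sorted: 1.1772, 0.8003, 0.6759, 0.6759, 0.4517.
ρ(T) = max|λ| = 1.1772; 1.1772 > 1, so it fails to converge.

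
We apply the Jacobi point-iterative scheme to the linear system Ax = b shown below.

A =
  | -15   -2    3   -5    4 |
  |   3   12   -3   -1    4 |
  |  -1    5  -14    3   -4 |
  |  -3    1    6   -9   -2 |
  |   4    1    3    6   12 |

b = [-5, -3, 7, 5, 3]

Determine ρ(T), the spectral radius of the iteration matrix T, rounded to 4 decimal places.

0.8946

Write A = D+L+U with D = diag(-15, 12, -14, -9, 12).
T_J = -D⁻¹(L+U): T[0,3] = -(-5)/(-15) = -0.3333; T[0,0] = 0.
  T[0,:] = [+0.0000, -0.1333, +0.2000, -0.3333, +0.2667]
  T[1,:] = [-0.2500, +0.0000, +0.2500, +0.0833, -0.3333]
  T[2,:] = [-0.0714, +0.3571, +0.0000, +0.2143, -0.2857]
  T[3,:] = [-0.3333, +0.1111, +0.6667, +0.0000, -0.2222]
  T[4,:] = [-0.3333, -0.0833, -0.2500, -0.5000, +0.0000]
eigenvalue magnitudes: 0.8946, 0.5278, 0.3687, 0.3687, 0.0529.
ρ(T) = max|λ| = 0.8946; 0.8946 < 1 ⇒ converges.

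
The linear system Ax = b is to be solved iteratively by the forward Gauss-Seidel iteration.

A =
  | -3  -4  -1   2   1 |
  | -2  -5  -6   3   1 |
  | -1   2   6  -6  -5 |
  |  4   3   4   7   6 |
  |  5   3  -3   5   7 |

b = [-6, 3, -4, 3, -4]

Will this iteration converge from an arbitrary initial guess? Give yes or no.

A = D + L + U where D = diag(-3, -5, 6, 7, 7).
T_GS = -(D+L)⁻¹U: row 0 first, T[0,1] = -(-4)/(-3) = -1.3333; later rows by forward substitution.
  T[0,:] = [+0.0000, -1.3333, -0.3333, +0.6667, +0.3333]
  T[1,:] = [+0.0000, +0.5333, -1.0667, +0.3333, +0.0667]
  T[2,:] = [+0.0000, -0.4000, +0.3000, +1.0000, +0.8667]
  T[3,:] = [+0.0000, +0.7619, +0.4762, -1.0952, -1.5714]
  T[4,:] = [+0.0000, +0.0082, +0.4837, +0.5918, +1.2272]
|λ(T)| sorted: 1.5515, 0.9836, 0.9836, 0.6526, 0.0000.
spectral radius ρ = 1.5515; 1.5515 > 1: divergent.

no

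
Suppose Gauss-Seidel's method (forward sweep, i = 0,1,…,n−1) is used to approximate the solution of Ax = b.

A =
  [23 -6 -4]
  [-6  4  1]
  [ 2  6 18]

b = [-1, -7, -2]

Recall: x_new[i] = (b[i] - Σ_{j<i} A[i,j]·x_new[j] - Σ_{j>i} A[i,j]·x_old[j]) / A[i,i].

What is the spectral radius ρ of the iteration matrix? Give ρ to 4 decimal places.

0.3871

Let D = diag(23, 4, 18); L, U the strict triangles.
T_GS = -(D+L)⁻¹U: row 0 first, T[0,2] = -(-4)/(23) = +0.1739; later rows by forward substitution.
  T[0,:] = [+0.0000  +0.2609  +0.1739]
  T[1,:] = [+0.0000  +0.3913  +0.0109]
  T[2,:] = [+0.0000  -0.1594  -0.0229]
eigenvalue magnitudes: 0.3871, 0.0187, 0.0000.
spectral radius ρ = 0.3871; 0.3871 < 1 ⇒ converges.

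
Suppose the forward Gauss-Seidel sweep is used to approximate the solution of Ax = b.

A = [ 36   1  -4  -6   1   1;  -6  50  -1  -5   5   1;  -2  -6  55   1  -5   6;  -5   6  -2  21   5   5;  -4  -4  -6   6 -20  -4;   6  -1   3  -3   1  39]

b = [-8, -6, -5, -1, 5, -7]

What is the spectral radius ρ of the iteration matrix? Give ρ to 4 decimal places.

0.1878

Let D = diag(36, 50, 55, 21, -20, 39); L, U the strict triangles.
Gauss-Seidel: T = -(D+L)⁻¹U, row 0 first, T[0,4] = -(1)/(36) = -0.0278; later rows by forward substitution.
  T[0,:] = [+0.0000, -0.0278, +0.1111, +0.1667, -0.0278, -0.0278]
  T[1,:] = [+0.0000, -0.0033, +0.0333, +0.1200, -0.1033, -0.0233]
  T[2,:] = [+0.0000, -0.0014, +0.0077, +0.0010, +0.0786, -0.1126]
  T[3,:] = [+0.0000, -0.0058, +0.0177, +0.0055, -0.2077, -0.2488]
  T[4,:] = [+0.0000, +0.0049, -0.0259, -0.0560, -0.0597, -0.2306]
  T[5,:] = [+0.0000, +0.0037, -0.0148, -0.0208, -0.0189, -0.0009]
moduli |λ_i(T)| = 0.1878, 0.0741, 0.0391, 0.0147, 0.0093, 0.0000.
spectral radius ρ = 0.1878; 0.1878 < 1 ⇒ converges.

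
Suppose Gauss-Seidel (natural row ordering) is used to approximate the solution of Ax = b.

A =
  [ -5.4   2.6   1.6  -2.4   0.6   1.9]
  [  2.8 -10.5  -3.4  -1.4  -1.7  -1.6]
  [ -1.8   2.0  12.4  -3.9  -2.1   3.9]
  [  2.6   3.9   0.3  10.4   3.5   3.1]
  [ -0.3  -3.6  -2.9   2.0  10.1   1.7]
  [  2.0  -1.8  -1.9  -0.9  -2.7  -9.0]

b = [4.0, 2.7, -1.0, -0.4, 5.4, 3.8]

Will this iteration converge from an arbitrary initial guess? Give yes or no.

Diagonal D = diag(-5.4, -10.5, 12.4, 10.4, 10.1, -9); L, U strict lower/upper.
Gauss-Seidel: T = -(D+L)⁻¹U, row 0 first, T[0,1] = -(2.6)/(-5.4) = +0.4815; later rows by forward substitution.
  T[0,:] = [+0.0000, +0.4815, +0.2963, -0.4444, +0.1111, +0.3519]
  T[1,:] = [+0.0000, +0.1284, -0.2448, -0.2519, -0.1323, -0.0586]
  T[2,:] = [+0.0000, +0.0492, +0.0825, +0.2906, +0.2068, -0.2540]
  T[3,:] = [+0.0000, -0.1699, +0.0153, +0.1972, -0.3207, -0.3568]
  T[4,:] = [+0.0000, +0.1078, -0.0578, -0.0586, +0.0790, -0.1810]
  T[5,:] = [+0.0000, +0.0556, +0.1132, -0.1119, +0.0158, +0.2335]
|eigenvalues of T|: 0.5433, 0.3142, 0.3142, 0.1497, 0.0769, 0.0000.
spectral radius ρ = 0.5433; 0.5433 < 1, so it converges for any x₀.

yes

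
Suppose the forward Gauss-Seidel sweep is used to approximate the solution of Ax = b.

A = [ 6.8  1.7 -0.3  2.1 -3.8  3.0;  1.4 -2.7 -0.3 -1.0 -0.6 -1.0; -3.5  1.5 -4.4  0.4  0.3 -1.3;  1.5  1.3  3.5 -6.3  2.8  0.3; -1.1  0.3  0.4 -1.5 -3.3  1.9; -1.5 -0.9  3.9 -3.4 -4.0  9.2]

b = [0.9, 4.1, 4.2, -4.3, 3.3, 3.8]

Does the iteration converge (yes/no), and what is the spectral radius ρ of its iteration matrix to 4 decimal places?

Let D = diag(6.8, -2.7, -4.4, -6.3, -3.3, 9.2); L, U the strict triangles.
Gauss-Seidel: T = -(D+L)⁻¹U, row 0 first, T[0,3] = -(2.1)/(6.8) = -0.3088; later rows by forward substitution.
  T[0,:] = [+0.0000  -0.2500  +0.0441  -0.3088  +0.5588  -0.4412]
  T[1,:] = [+0.0000  -0.1296  -0.0882  -0.5305  +0.0675  -0.5991]
  T[2,:] = [+0.0000  +0.1547  -0.0652  +0.1557  -0.3533  -0.1488]
  T[3,:] = [+0.0000  -0.0003  -0.0439  -0.0965  +0.3951  -0.2637]
  T[4,:] = [+0.0000  +0.0905  -0.0107  +0.1174  -0.4026  +0.7702]
  T[5,:] = [+0.0000  -0.0798  +0.0053  -0.1529  +0.2185  +0.1699]
|λ(T)| sorted: 0.8434, 0.4014, 0.1916, 0.1916, 0.0085, 0.0000.
spectral radius ρ = 0.8434; 0.8434 < 1: convergent.

yes, ρ = 0.8434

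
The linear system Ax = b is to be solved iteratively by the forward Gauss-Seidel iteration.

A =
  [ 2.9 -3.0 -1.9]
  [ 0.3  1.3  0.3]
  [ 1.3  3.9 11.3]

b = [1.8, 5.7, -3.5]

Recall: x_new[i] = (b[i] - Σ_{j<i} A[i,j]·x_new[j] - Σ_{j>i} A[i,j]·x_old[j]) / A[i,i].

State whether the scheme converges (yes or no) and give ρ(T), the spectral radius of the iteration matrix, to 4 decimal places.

Write A = D+L+U with D = diag(2.9, 1.3, 11.3).
GS T = -(D+L)⁻¹U: row 0 first, T[0,1] = -(-3)/(2.9) = +1.0345; later rows by forward substitution.
  T[0,:] = [+0.0000  +1.0345  +0.6552]
  T[1,:] = [+0.0000  -0.2387  -0.3820]
  T[2,:] = [+0.0000  -0.0366  +0.0565]
moduli |λ_i(T)| = 0.2803, 0.0980, 0.0000.
ρ = 0.2803; 0.2803 < 1: convergent.

yes, ρ = 0.2803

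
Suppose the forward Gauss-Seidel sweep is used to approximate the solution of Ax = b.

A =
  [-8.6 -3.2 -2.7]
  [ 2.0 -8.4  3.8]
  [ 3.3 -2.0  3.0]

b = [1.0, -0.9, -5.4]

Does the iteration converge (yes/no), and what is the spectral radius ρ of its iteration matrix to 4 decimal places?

yes, ρ = 0.7541

Write A = D+L+U with D = diag(-8.6, -8.4, 3).
GS T = -(D+L)⁻¹U: row 0 first, T[0,2] = -(-2.7)/(-8.6) = -0.3140; later rows by forward substitution.
  T[0,:] = [+0.0000, -0.3721, -0.3140]
  T[1,:] = [+0.0000, -0.0886, +0.3776]
  T[2,:] = [+0.0000, +0.3502, +0.5971]
|λ(T)| sorted: 0.7541, 0.2456, 0.0000.
ρ = 0.7541; 0.7541 < 1, so it converges for any x₀.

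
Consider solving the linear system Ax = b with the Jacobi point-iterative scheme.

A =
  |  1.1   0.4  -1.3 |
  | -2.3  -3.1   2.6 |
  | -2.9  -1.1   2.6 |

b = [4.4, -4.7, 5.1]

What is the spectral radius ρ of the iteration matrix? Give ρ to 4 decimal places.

1.5497

Diagonal D = diag(1.1, -3.1, 2.6); L, U strict lower/upper.
Jacobi: T = -D⁻¹(L+U), T[1,2] = -(2.6)/(-3.1) = +0.8387; T[1,1] = 0.
  T[0,:] = [+0.0000 -0.3636 +1.1818]
  T[1,:] = [-0.7419 +0.0000 +0.8387]
  T[2,:] = [+1.1154 +0.4231 +0.0000]
moduli |λ_i(T)| = 1.5497, 1.1511, 0.3986.
ρ = 1.5497; 1.5497 > 1 ⇒ diverges.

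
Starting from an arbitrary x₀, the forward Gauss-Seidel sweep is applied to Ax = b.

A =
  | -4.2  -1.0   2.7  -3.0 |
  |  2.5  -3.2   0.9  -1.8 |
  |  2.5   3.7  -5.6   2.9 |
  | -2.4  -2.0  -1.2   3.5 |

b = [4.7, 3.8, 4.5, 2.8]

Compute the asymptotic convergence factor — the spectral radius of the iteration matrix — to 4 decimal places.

Let D = diag(-4.2, -3.2, -5.6, 3.5); L, U the strict triangles.
GS T = -(D+L)⁻¹U: row 0 first, T[0,1] = -(-1)/(-4.2) = -0.2381; later rows by forward substitution.
  T[0,:] = [+0.0000 -0.2381 +0.6429 -0.7143]
  T[1,:] = [+0.0000 -0.1860 +0.7835 -1.1205]
  T[2,:] = [+0.0000 -0.2292 +0.8046 -0.5414]
  T[3,:] = [+0.0000 -0.3481 +1.1644 -1.3157]
|eigenvalues of T|: 1.1765, 0.4327, 0.0467, 0.0000.
ρ = 1.1765; 1.1765 > 1, so it fails to converge.

1.1765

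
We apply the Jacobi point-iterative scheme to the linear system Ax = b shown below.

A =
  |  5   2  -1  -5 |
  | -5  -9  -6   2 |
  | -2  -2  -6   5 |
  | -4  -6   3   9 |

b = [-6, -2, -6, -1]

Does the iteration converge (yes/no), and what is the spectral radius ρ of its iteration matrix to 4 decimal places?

no, ρ = 1.1401

A = D + L + U where D = diag(5, -9, -6, 9).
Jacobi T = -D⁻¹(L+U): T[2,3] = -(5)/(-6) = +0.8333; T[2,2] = 0.
  T[0,:] = [+0.0000 -0.4000 +0.2000 +1.0000]
  T[1,:] = [-0.5556 +0.0000 -0.6667 +0.2222]
  T[2,:] = [-0.3333 -0.3333 +0.0000 +0.8333]
  T[3,:] = [+0.4444 +0.6667 -0.3333 +0.0000]
eigenvalue magnitudes: 1.1401, 0.6750, 0.6750, 0.1537.
ρ = 1.1401; 1.1401 > 1 ⇒ diverges.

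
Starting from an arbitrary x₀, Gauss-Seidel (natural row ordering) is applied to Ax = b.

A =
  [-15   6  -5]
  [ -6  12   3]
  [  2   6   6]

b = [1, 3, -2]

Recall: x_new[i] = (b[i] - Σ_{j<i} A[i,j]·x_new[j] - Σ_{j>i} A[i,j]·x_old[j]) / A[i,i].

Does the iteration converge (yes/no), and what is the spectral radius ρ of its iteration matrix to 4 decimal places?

A = D + L + U where D = diag(-15, 12, 6).
T_GS = -(D+L)⁻¹U: row 0 first, T[0,1] = -(6)/(-15) = +0.4000; later rows by forward substitution.
  T[0,:] = [+0.0000 +0.4000 -0.3333]
  T[1,:] = [+0.0000 +0.2000 -0.4167]
  T[2,:] = [+0.0000 -0.3333 +0.5278]
eigenvalue magnitudes: 0.7710, 0.0432, 0.0000.
ρ(T) = max|λ| = 0.7710; 0.7710 < 1 ⇒ converges.

yes, ρ = 0.7710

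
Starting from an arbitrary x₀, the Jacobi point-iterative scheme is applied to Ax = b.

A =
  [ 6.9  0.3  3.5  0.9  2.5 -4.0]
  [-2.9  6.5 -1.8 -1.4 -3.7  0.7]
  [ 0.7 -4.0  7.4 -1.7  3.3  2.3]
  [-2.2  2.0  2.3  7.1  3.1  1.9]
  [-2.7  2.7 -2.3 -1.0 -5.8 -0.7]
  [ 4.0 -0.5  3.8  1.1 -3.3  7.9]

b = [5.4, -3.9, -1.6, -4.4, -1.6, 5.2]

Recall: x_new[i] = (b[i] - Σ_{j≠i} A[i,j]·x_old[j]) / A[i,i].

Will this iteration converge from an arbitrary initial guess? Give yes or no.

no

Let D = diag(6.9, 6.5, 7.4, 7.1, -5.8, 7.9); L, U the strict triangles.
T_J = -D⁻¹(L+U): T[5,0] = -(4)/(7.9) = -0.5063; T[5,5] = 0.
  T[0,:] = [+0.0000  -0.0435  -0.5072  -0.1304  -0.3623  +0.5797]
  T[1,:] = [+0.4462  +0.0000  +0.2769  +0.2154  +0.5692  -0.1077]
  T[2,:] = [-0.0946  +0.5405  +0.0000  +0.2297  -0.4459  -0.3108]
  T[3,:] = [+0.3099  -0.2817  -0.3239  +0.0000  -0.4366  -0.2676]
  T[4,:] = [-0.4655  +0.4655  -0.3966  -0.1724  +0.0000  -0.1207]
  T[5,:] = [-0.5063  +0.0633  -0.4810  -0.1392  +0.4177  +0.0000]
|roots of det(T-λI)|: 1.1523, 0.7796, 0.7796, 0.4358, 0.3386, 0.3386.
spectral radius ρ = 1.1523; 1.1523 > 1, so it fails to converge.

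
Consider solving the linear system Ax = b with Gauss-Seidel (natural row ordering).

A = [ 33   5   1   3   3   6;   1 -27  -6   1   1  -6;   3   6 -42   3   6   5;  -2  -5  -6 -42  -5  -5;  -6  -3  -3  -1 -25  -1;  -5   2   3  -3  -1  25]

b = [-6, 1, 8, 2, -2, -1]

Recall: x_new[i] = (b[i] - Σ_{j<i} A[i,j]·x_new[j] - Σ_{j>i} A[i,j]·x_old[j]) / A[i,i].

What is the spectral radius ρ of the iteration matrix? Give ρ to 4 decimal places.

Write A = D+L+U with D = diag(33, -27, -42, -42, -25, 25).
T_GS = -(D+L)⁻¹U: row 0 first, T[0,3] = -(3)/(33) = -0.0909; later rows by forward substitution.
  T[0,:] = [+0.0000, -0.1515, -0.0303, -0.0909, -0.0909, -0.1818]
  T[1,:] = [+0.0000, -0.0056, -0.2233, +0.0337, +0.0337, -0.2290]
  T[2,:] = [+0.0000, -0.0116, -0.0341, +0.0697, +0.1412, +0.0734]
  T[3,:] = [+0.0000, +0.0095, +0.0329, -0.0096, -0.1389, -0.0936]
  T[4,:] = [+0.0000, +0.0381, +0.0368, +0.0098, +0.0064, +0.0261]
  T[5,:] = [+0.0000, -0.0258, +0.0213, -0.0300, -0.0542, -0.0370]
|roots of det(T-λI)|: 0.1731, 0.0694, 0.0652, 0.0541, 0.0541, 0.0000.
ρ = 0.1731; 0.1731 < 1, so it converges for any x₀.

0.1731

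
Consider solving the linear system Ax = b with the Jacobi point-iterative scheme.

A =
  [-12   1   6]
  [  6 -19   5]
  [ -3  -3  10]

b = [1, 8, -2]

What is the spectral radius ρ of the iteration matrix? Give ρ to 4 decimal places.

0.5890

Diagonal D = diag(-12, -19, 10); L, U strict lower/upper.
Jacobi: T = -D⁻¹(L+U), T[1,0] = -(6)/(-19) = +0.3158; T[1,1] = 0.
  T[0,:] = [+0.0000  +0.0833  +0.5000]
  T[1,:] = [+0.3158  +0.0000  +0.2632]
  T[2,:] = [+0.3000  +0.3000  +0.0000]
|roots of det(T-λI)|: 0.5890, 0.3027, 0.3027.
ρ(T) = max|λ| = 0.5890; 0.5890 < 1, so it converges for any x₀.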